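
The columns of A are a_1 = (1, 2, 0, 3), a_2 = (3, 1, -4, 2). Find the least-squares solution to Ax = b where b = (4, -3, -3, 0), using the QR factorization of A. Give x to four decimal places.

x = (-0.9732, 1.0569)

a_1 = (1, 2, 0, 3); ‖a_1‖ = 3.7417, so e_1 = (0.2673, 0.5345, 0.0000, 0.8018).
e_1·a_2 = 0.2673·3 + 0.5345·1 + 0.0000·(-4) + 0.8018·2 = 2.9399.
u_2 = a_2 − 2.9399·e_1 = (2.2143, -0.5714, -4.0000, -0.3571).
‖u_2‖ = 4.6214, so e_2 = (0.4791, -0.1236, -0.8655, -0.0773).
Qᵀb = (-0.5345, 4.8841).
Back-substitute: x_2 = 4.8841/4.6214 = 1.0569.
x_1 = (-0.5345 − 2.9399·1.0569)/3.7417 = -0.9732.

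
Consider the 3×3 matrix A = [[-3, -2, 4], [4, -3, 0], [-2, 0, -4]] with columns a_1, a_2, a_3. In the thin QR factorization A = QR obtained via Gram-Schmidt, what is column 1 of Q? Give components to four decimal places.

a_1 = (-3, 4, -2); ‖a_1‖ = 5.3852, so q_1 = (-0.5571, 0.7428, -0.3714).

q_1 = (-0.5571, 0.7428, -0.3714)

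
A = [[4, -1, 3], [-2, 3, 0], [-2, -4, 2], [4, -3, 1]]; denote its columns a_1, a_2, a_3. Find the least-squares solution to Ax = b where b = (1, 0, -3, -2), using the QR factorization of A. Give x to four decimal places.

e_1 = a_1/‖a_1‖ = (4, -2, -2, 4)/6.3246 = (0.6325, -0.3162, -0.3162, 0.6325).
r_{12} = e_1·a_2 = -2.2136.
u_2 = a_2 + 2.2136·e_1 = (0.4000, 2.3000, -4.7000, -1.6000).
‖u_2‖ = 5.4863, so e_2 = (0.0729, 0.4192, -0.8567, -0.2916).
r_{13} = e_1·a_3 = 1.8974; r_{23} = e_2·a_3 = -1.7863.
u_3 = a_3 − 1.8974·e_1 + 1.7863·e_2 = (1.9302, 1.3488, 1.0698, -0.7209).
‖u_3‖ = 2.6850, so e_3 = (0.7189, 0.5024, 0.3984, -0.2685).
Qᵀb = (0.3162, 3.2262, 0.0606).
Back-substitute: x_3 = 0.0606/2.6850 = 0.0226.
x_2 = (3.2262 + 1.7863·0.0226)/5.4863 = 0.5954.
x_1 = (0.3162 + 2.2136·0.5954 − 1.8974·0.0226)/6.3246 = 0.2516.

x = (0.2516, 0.5954, 0.0226)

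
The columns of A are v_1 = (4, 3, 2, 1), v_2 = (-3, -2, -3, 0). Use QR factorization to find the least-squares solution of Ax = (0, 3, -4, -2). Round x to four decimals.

x = (1.4524, 1.8571)

v_1 = (4, 3, 2, 1); ‖v_1‖ = 5.4772, so q_1 = (0.7303, 0.5477, 0.3651, 0.1826).
q_1·v_2 = 0.7303·(-3) + 0.5477·(-2) + 0.3651·(-3) + 0.1826·0 = -4.3818.
u_2 = v_2 + 4.3818·q_1 = (0.2000, 0.4000, -1.4000, 0.8000).
‖u_2‖ = 1.6733, so q_2 = (0.1195, 0.2390, -0.8367, 0.4781).
Qᵀb = (-0.1826, 3.1076).
Back-substitute: x_2 = 3.1076/1.6733 = 1.8571.
x_1 = (-0.1826 + 4.3818·1.8571)/5.4772 = 1.4524.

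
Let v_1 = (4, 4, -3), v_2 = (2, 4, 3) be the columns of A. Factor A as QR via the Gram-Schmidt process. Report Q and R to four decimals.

Q = [[0.6247, 0.1107], [0.6247, 0.5231], [-0.4685, 0.8450]], R = [[6.4031, 2.3426], [0.0000, 4.8489]]

v_1 = (4, 4, -3); ‖v_1‖ = 6.4031, so q_1 = (0.6247, 0.6247, -0.4685).
q_1·v_2 = 0.6247·2 + 0.6247·4 + (-0.4685)·3 = 2.3426.
u_2 = v_2 − 2.3426·q_1 = (0.5366, 2.5366, 4.0976).
‖u_2‖ = 4.8489, so q_2 = (0.1107, 0.5231, 0.8450).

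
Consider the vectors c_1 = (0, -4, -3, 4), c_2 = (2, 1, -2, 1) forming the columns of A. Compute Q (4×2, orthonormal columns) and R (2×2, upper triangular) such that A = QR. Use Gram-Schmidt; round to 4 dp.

c_1 = (0, -4, -3, 4); ‖c_1‖ = 6.4031, so e_1 = (0.0000, -0.6247, -0.4685, 0.6247).
e_1·c_2 = 0.0000·2 + (-0.6247)·1 + (-0.4685)·(-2) + 0.6247·1 = 0.9370.
u_2 = c_2 − 0.9370·e_1 = (2.0000, 1.5854, -1.5610, 0.4146).
‖u_2‖ = 3.0203, so e_2 = (0.6622, 0.5249, -0.5168, 0.1373).

Q = [[0.0000, 0.6622], [-0.6247, 0.5249], [-0.4685, -0.5168], [0.6247, 0.1373]], R = [[6.4031, 0.9370], [0.0000, 3.0203]]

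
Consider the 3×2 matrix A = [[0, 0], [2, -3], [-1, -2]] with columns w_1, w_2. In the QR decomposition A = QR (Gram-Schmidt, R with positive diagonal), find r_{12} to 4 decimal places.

w_1 = (0, 2, -1); ‖w_1‖ = 2.2361, so q_1 = (0.0000, 0.8944, -0.4472).
r_{12} = q_1·w_2 = -1.7889.

r_{12} = -1.7889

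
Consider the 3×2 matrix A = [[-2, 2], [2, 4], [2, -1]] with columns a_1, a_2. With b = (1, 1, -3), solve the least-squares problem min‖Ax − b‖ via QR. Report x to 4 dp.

e_1 = a_1/‖a_1‖ = (-2, 2, 2)/3.4641 = (-0.5774, 0.5774, 0.5774).
r_{12} = e_1·a_2 = 0.5774.
u_2 = a_2 − 0.5774·e_1 = (2.3333, 3.6667, -1.3333).
‖u_2‖ = 4.5461, so e_2 = (0.5133, 0.8066, -0.2933).
Qᵀb = (-1.7321, 2.1997).
Back-substitute: x_2 = 2.1997/4.5461 = 0.4839.
x_1 = (-1.7321 − 0.5774·0.4839)/3.4641 = -0.5806.

x = (-0.5806, 0.4839)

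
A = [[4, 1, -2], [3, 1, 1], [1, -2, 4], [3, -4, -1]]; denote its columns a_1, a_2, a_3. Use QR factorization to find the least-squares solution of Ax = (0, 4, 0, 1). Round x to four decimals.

q_1 = a_1/‖a_1‖ = (4, 3, 1, 3)/5.9161 = (0.6761, 0.5071, 0.1690, 0.5071).
r_{12} = q_1·a_2 = -1.1832.
u_2 = a_2 + 1.1832·q_1 = (1.8000, 1.6000, -1.8000, -3.4000).
‖u_2‖ = 4.5387, so q_2 = (0.3966, 0.3525, -0.3966, -0.7491).
r_{13} = q_1·a_3 = -0.6761; r_{23} = q_2·a_3 = -1.2779.
u_3 = a_3 + 0.6761·q_1 + 1.2779·q_2 = (-1.0361, 1.7933, 3.6075, -1.6144).
‖u_3‖ = 4.4620, so q_3 = (-0.2322, 0.4019, 0.8085, -0.3618).
Qᵀb = (2.5355, 0.6610, 1.2458).
Back-substitute: x_3 = 1.2458/4.4620 = 0.2792.
x_2 = (0.6610 + 1.2779·0.2792)/4.5387 = 0.2242.
x_1 = (2.5355 + 1.1832·0.2242 + 0.6761·0.2792)/5.9161 = 0.5053.

x = (0.5053, 0.2242, 0.2792)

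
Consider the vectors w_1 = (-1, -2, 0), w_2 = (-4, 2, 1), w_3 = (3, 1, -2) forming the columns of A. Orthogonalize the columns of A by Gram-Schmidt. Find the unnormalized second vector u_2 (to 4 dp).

u_2 = (-4.0000, 2.0000, 1.0000)

w_1 = (-1, -2, 0); ‖w_1‖ = 2.2361, so e_1 = (-0.4472, -0.8944, 0.0000).
e_1·w_2 = (-0.4472)·(-4) + (-0.8944)·2 + 0.0000·1 = 0.0000.
u_2 = w_2 + 0.0000·e_1 = (-4.0000, 2.0000, 1.0000).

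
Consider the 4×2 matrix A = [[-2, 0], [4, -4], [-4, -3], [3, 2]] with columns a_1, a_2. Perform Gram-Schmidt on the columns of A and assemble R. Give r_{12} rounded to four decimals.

a_1 = (-2, 4, -4, 3); ‖a_1‖ = 6.7082, so e_1 = (-0.2981, 0.5963, -0.5963, 0.4472).
r_{12} = e_1·a_2 = 0.2981.

r_{12} = 0.2981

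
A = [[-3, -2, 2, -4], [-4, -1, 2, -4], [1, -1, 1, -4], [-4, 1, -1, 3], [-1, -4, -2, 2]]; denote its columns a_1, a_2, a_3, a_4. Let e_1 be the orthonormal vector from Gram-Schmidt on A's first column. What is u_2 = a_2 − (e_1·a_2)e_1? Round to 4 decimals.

u_2 = (-1.3721, -0.1628, -1.2093, 1.8372, -3.7907)

a_1 = (-3, -4, 1, -4, -1); ‖a_1‖ = 6.5574, so e_1 = (-0.4575, -0.6100, 0.1525, -0.6100, -0.1525).
e_1·a_2 = (-0.4575)·(-2) + (-0.6100)·(-1) + 0.1525·(-1) + (-0.6100)·1 + (-0.1525)·(-4) = 1.3725.
u_2 = a_2 − 1.3725·e_1 = (-1.3721, -0.1628, -1.2093, 1.8372, -3.7907).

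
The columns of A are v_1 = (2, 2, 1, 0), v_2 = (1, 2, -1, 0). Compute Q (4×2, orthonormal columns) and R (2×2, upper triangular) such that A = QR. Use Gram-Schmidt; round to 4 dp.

v_1 = (2, 2, 1, 0); ‖v_1‖ = 3.0000, so q_1 = (0.6667, 0.6667, 0.3333, 0.0000).
q_1·v_2 = 0.6667·1 + 0.6667·2 + 0.3333·(-1) + 0.0000·0 = 1.6667.
u_2 = v_2 − 1.6667·q_1 = (-0.1111, 0.8889, -1.5556, 0.0000).
‖u_2‖ = 1.7951, so q_2 = (-0.0619, 0.4952, -0.8666, 0.0000).

Q = [[0.6667, -0.0619], [0.6667, 0.4952], [0.3333, -0.8666], [0.0000, 0.0000]], R = [[3.0000, 1.6667], [0.0000, 1.7951]]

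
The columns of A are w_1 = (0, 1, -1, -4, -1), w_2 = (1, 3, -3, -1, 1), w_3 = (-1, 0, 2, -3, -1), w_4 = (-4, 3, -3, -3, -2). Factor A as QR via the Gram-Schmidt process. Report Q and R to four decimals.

e_1 = w_1/‖w_1‖ = (0, 1, -1, -4, -1)/4.3589 = (0.0000, 0.2294, -0.2294, -0.9177, -0.2294).
r_{12} = e_1·w_2 = 2.0647.
u_2 = w_2 − 2.0647·e_1 = (1.0000, 2.5263, -2.5263, 0.8947, 1.4737).
‖u_2‖ = 4.0911, so e_2 = (0.2444, 0.6175, -0.6175, 0.2187, 0.3602).
r_{13} = e_1·w_3 = 2.5236; r_{23} = e_2·w_3 = -2.4958.
u_3 = w_3 − 2.5236·e_1 + 2.4958·e_2 = (-0.3899, 0.9623, 1.0377, -0.1384, 0.4780).
‖u_3‖ = 1.5500, so e_3 = (-0.2516, 0.6208, 0.6695, -0.0893, 0.3084).
r_{14} = e_1·w_4 = 4.5883; r_{24} = e_2·w_4 = 1.3508; r_{34} = e_3·w_4 = 0.5113.
u_4 = w_4 − 4.5883·e_1 − 1.3508·e_2 − 0.5113·e_3 = (-4.2016, 0.7958, -1.4555, 0.9607, -1.5916).
‖u_4‖ = 4.8848, so e_4 = (-0.8601, 0.1629, -0.2980, 0.1967, -0.3258).

Q = [[0.0000, 0.2444, -0.2516, -0.8601], [0.2294, 0.6175, 0.6208, 0.1629], [-0.2294, -0.6175, 0.6695, -0.2980], [-0.9177, 0.2187, -0.0893, 0.1967], [-0.2294, 0.3602, 0.3084, -0.3258]], R = [[4.3589, 2.0647, 2.5236, 4.5883], [0.0000, 4.0911, -2.4958, 1.3508], [0.0000, 0.0000, 1.5500, 0.5113], [0.0000, 0.0000, 0.0000, 4.8848]]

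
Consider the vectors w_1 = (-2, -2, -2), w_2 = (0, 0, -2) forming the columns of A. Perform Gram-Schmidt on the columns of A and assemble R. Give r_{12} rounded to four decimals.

r_{12} = 1.1547

w_1 = (-2, -2, -2); ‖w_1‖ = 3.4641, so e_1 = (-0.5774, -0.5774, -0.5774).
r_{12} = e_1·w_2 = 1.1547.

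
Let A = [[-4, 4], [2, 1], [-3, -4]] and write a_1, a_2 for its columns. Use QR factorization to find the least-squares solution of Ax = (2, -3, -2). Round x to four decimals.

x = (-0.2497, 0.3788)

a_1 = (-4, 2, -3); ‖a_1‖ = 5.3852, so e_1 = (-0.7428, 0.3714, -0.5571).
e_1·a_2 = (-0.7428)·4 + 0.3714·1 + (-0.5571)·(-4) = -0.3714.
u_2 = a_2 + 0.3714·e_1 = (3.7241, 1.1379, -4.2069).
‖u_2‖ = 5.7325, so e_2 = (0.6496, 0.1985, -0.7339).
Qᵀb = (-1.4856, 2.1715).
Back-substitute: x_2 = 2.1715/5.7325 = 0.3788.
x_1 = (-1.4856 + 0.3714·0.3788)/5.3852 = -0.2497.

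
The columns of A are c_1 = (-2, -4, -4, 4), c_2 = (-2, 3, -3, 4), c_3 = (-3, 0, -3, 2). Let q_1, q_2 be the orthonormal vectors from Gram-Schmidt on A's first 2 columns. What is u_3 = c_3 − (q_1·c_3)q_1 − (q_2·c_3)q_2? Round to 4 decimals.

q_1 = c_1/‖c_1‖ = (-2, -4, -4, 4)/7.2111 = (-0.2774, -0.5547, -0.5547, 0.5547).
r_{12} = q_1·c_2 = 2.7735.
u_2 = c_2 − 2.7735·q_1 = (-1.2308, 4.5385, -1.4615, 2.4615).
‖u_2‖ = 5.5052, so q_2 = (-0.2236, 0.8244, -0.2655, 0.4471).
r_{13} = q_1·c_3 = 3.6056; r_{23} = q_2·c_3 = 2.3614.
u_3 = c_3 − 3.6056·q_1 − 2.3614·q_2 = (-1.4721, 0.0533, -0.3731, -1.0558).

u_3 = (-1.4721, 0.0533, -0.3731, -1.0558)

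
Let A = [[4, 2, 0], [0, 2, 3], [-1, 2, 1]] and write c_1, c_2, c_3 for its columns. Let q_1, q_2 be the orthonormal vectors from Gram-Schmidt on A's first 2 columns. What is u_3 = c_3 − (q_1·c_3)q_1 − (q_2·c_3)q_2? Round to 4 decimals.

u_3 = (-0.2619, 1.3095, -1.0476)

c_1 = (4, 0, -1); ‖c_1‖ = 4.1231, so q_1 = (0.9701, 0.0000, -0.2425).
q_1·c_2 = 0.9701·2 + 0.0000·2 + (-0.2425)·2 = 1.4552.
u_2 = c_2 − 1.4552·q_1 = (0.5882, 2.0000, 2.3529).
‖u_2‖ = 3.1436, so q_2 = (0.1871, 0.6362, 0.7485).
q_1·c_3 = 0.9701·0 + 0.0000·3 + (-0.2425)·1 = -0.2425; q_2·c_3 = 0.1871·0 + 0.6362·3 + 0.7485·1 = 2.6571.
u_3 = c_3 + 0.2425·q_1 − 2.6571·q_2 = (-0.2619, 1.3095, -1.0476).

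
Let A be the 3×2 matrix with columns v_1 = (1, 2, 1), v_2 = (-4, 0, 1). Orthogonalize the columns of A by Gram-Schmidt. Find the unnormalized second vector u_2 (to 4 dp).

v_1 = (1, 2, 1); ‖v_1‖ = 2.4495, so q_1 = (0.4082, 0.8165, 0.4082).
q_1·v_2 = 0.4082·(-4) + 0.8165·0 + 0.4082·1 = -1.2247.
u_2 = v_2 + 1.2247·q_1 = (-3.5000, 1.0000, 1.5000).

u_2 = (-3.5000, 1.0000, 1.5000)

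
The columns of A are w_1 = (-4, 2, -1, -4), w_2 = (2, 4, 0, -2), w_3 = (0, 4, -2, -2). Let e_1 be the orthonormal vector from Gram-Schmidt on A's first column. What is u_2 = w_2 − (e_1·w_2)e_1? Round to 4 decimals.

w_1 = (-4, 2, -1, -4); ‖w_1‖ = 6.0828, so e_1 = (-0.6576, 0.3288, -0.1644, -0.6576).
e_1·w_2 = (-0.6576)·2 + 0.3288·4 + (-0.1644)·0 + (-0.6576)·(-2) = 1.3152.
u_2 = w_2 − 1.3152·e_1 = (2.8649, 3.5676, 0.2162, -1.1351).

u_2 = (2.8649, 3.5676, 0.2162, -1.1351)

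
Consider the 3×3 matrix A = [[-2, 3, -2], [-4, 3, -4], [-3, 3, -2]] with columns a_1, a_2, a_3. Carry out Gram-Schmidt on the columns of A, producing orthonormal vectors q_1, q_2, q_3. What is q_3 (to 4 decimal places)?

q_3 = (-0.4082, -0.4082, 0.8165)

a_1 = (-2, -4, -3); ‖a_1‖ = 5.3852, so q_1 = (-0.3714, -0.7428, -0.5571).
q_1·a_2 = (-0.3714)·3 + (-0.7428)·3 + (-0.5571)·3 = -5.0138.
u_2 = a_2 + 5.0138·q_1 = (1.1379, -0.7241, 0.2069).
‖u_2‖ = 1.3646, so q_2 = (0.8339, -0.5307, 0.1516).
q_1·a_3 = (-0.3714)·(-2) + (-0.7428)·(-4) + (-0.5571)·(-2) = 4.8281; q_2·a_3 = 0.8339·(-2) + (-0.5307)·(-4) + 0.1516·(-2) = 0.1516.
u_3 = a_3 − 4.8281·q_1 − 0.1516·q_2 = (-0.3333, -0.3333, 0.6667).
‖u_3‖ = 0.8165, so q_3 = (-0.4082, -0.4082, 0.8165).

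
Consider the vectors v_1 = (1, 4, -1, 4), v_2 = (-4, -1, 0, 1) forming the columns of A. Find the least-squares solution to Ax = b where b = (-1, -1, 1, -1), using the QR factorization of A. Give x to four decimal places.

x = (-0.2752, 0.1611)

v_1 = (1, 4, -1, 4); ‖v_1‖ = 5.8310, so q_1 = (0.1715, 0.6860, -0.1715, 0.6860).
q_1·v_2 = 0.1715·(-4) + 0.6860·(-1) + (-0.1715)·0 + 0.6860·1 = -0.6860.
u_2 = v_2 + 0.6860·q_1 = (-3.8824, -0.5294, -0.1176, 1.4706).
‖u_2‖ = 4.1868, so q_2 = (-0.9273, -0.1264, -0.0281, 0.3512).
Qᵀb = (-1.7150, 0.6744).
Back-substitute: x_2 = 0.6744/4.1868 = 0.1611.
x_1 = (-1.7150 + 0.6860·0.1611)/5.8310 = -0.2752.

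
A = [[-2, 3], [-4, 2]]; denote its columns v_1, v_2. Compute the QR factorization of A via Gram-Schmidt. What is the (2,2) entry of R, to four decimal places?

v_1 = (-2, -4); ‖v_1‖ = 4.4721, so q_1 = (-0.4472, -0.8944).
q_1·v_2 = (-0.4472)·3 + (-0.8944)·2 = -3.1305.
u_2 = v_2 + 3.1305·q_1 = (1.6000, -0.8000).
r_{22} = ‖u_2‖ = 1.7889.

r_{22} = 1.7889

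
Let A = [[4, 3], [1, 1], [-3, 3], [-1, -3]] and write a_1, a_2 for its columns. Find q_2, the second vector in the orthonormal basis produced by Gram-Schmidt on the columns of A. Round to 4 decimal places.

q_1 = a_1/‖a_1‖ = (4, 1, -3, -1)/5.1962 = (0.7698, 0.1925, -0.5774, -0.1925).
r_{12} = q_1·a_2 = 1.3472.
u_2 = a_2 − 1.3472·q_1 = (1.9630, 0.7407, 3.7778, -2.7407).
‖u_2‖ = 5.1171, so q_2 = (0.3836, 0.1448, 0.7383, -0.5356).

q_2 = (0.3836, 0.1448, 0.7383, -0.5356)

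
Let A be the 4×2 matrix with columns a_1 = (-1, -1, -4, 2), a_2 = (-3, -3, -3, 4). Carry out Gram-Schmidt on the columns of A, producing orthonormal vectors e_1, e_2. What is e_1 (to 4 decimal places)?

a_1 = (-1, -1, -4, 2); ‖a_1‖ = 4.6904, so e_1 = (-0.2132, -0.2132, -0.8528, 0.4264).

e_1 = (-0.2132, -0.2132, -0.8528, 0.4264)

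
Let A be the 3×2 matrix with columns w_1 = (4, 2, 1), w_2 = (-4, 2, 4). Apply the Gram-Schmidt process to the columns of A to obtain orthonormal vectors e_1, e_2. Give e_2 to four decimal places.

w_1 = (4, 2, 1); ‖w_1‖ = 4.5826, so e_1 = (0.8729, 0.4364, 0.2182).
e_1·w_2 = 0.8729·(-4) + 0.4364·2 + 0.2182·4 = -1.7457.
u_2 = w_2 + 1.7457·e_1 = (-2.4762, 2.7619, 4.3810).
‖u_2‖ = 5.7404, so e_2 = (-0.4314, 0.4811, 0.7632).

e_2 = (-0.4314, 0.4811, 0.7632)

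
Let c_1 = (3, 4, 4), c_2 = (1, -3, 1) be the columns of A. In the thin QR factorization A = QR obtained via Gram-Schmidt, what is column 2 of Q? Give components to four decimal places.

e_1 = c_1/‖c_1‖ = (3, 4, 4)/6.4031 = (0.4685, 0.6247, 0.6247).
r_{12} = e_1·c_2 = -0.7809.
u_2 = c_2 + 0.7809·e_1 = (1.3659, -2.5122, 1.4878).
‖u_2‖ = 3.2234, so e_2 = (0.4237, -0.7794, 0.4616).

e_2 = (0.4237, -0.7794, 0.4616)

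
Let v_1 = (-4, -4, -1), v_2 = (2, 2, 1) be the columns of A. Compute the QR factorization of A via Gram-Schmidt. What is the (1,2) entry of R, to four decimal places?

r_{12} = -2.9593

v_1 = (-4, -4, -1); ‖v_1‖ = 5.7446, so q_1 = (-0.6963, -0.6963, -0.1741).
r_{12} = q_1·v_2 = -2.9593.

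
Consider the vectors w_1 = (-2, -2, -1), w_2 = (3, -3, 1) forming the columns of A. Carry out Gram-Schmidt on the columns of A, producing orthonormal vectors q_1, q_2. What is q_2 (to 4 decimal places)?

q_2 = (0.6391, -0.7414, 0.2045)

w_1 = (-2, -2, -1); ‖w_1‖ = 3.0000, so q_1 = (-0.6667, -0.6667, -0.3333).
q_1·w_2 = (-0.6667)·3 + (-0.6667)·(-3) + (-0.3333)·1 = -0.3333.
u_2 = w_2 + 0.3333·q_1 = (2.7778, -3.2222, 0.8889).
‖u_2‖ = 4.3461, so q_2 = (0.6391, -0.7414, 0.2045).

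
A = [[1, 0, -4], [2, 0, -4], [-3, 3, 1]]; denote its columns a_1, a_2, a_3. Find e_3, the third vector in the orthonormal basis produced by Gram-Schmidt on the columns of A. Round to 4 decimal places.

a_1 = (1, 2, -3); ‖a_1‖ = 3.7417, so e_1 = (0.2673, 0.5345, -0.8018).
e_1·a_2 = 0.2673·0 + 0.5345·0 + (-0.8018)·3 = -2.4054.
u_2 = a_2 + 2.4054·e_1 = (0.6429, 1.2857, 1.0714).
‖u_2‖ = 1.7928, so e_2 = (0.3586, 0.7171, 0.5976).
e_1·a_3 = 0.2673·(-4) + 0.5345·(-4) + (-0.8018)·1 = -4.0089; e_2·a_3 = 0.3586·(-4) + 0.7171·(-4) + 0.5976·1 = -3.7052.
u_3 = a_3 + 4.0089·e_1 + 3.7052·e_2 = (-1.6000, 0.8000, 0.0000).
‖u_3‖ = 1.7889, so e_3 = (-0.8944, 0.4472, 0.0000).

e_3 = (-0.8944, 0.4472, 0.0000)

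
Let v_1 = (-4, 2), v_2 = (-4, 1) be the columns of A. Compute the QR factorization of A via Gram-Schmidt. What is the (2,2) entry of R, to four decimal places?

v_1 = (-4, 2); ‖v_1‖ = 4.4721, so e_1 = (-0.8944, 0.4472).
e_1·v_2 = (-0.8944)·(-4) + 0.4472·1 = 4.0249.
u_2 = v_2 − 4.0249·e_1 = (-0.4000, -0.8000).
r_{22} = ‖u_2‖ = 0.8944.

r_{22} = 0.8944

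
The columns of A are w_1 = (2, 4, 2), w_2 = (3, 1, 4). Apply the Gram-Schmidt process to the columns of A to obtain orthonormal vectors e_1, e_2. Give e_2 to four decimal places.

w_1 = (2, 4, 2); ‖w_1‖ = 4.8990, so e_1 = (0.4082, 0.8165, 0.4082).
e_1·w_2 = 0.4082·3 + 0.8165·1 + 0.4082·4 = 3.6742.
u_2 = w_2 − 3.6742·e_1 = (1.5000, -2.0000, 2.5000).
‖u_2‖ = 3.5355, so e_2 = (0.4243, -0.5657, 0.7071).

e_2 = (0.4243, -0.5657, 0.7071)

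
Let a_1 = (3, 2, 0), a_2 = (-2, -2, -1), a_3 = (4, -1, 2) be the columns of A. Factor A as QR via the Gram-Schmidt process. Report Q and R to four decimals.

a_1 = (3, 2, 0); ‖a_1‖ = 3.6056, so q_1 = (0.8321, 0.5547, 0.0000).
q_1·a_2 = 0.8321·(-2) + 0.5547·(-2) + 0.0000·(-1) = -2.7735.
u_2 = a_2 + 2.7735·q_1 = (0.3077, -0.4615, -1.0000).
‖u_2‖ = 1.1435, so q_2 = (0.2691, -0.4036, -0.8745).
q_1·a_3 = 0.8321·4 + 0.5547·(-1) + 0.0000·2 = 2.7735; q_2·a_3 = 0.2691·4 + (-0.4036)·(-1) + (-0.8745)·2 = -0.2691.
u_3 = a_3 − 2.7735·q_1 + 0.2691·q_2 = (1.7647, -2.6471, 1.7647).
‖u_3‖ = 3.6380, so q_3 = (0.4851, -0.7276, 0.4851).

Q = [[0.8321, 0.2691, 0.4851], [0.5547, -0.4036, -0.7276], [0.0000, -0.8745, 0.4851]], R = [[3.6056, -2.7735, 2.7735], [0.0000, 1.1435, -0.2691], [0.0000, 0.0000, 3.6380]]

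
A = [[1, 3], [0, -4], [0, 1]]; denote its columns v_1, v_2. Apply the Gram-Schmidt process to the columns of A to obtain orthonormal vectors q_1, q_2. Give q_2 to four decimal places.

v_1 = (1, 0, 0); ‖v_1‖ = 1.0000, so q_1 = (1.0000, 0.0000, 0.0000).
q_1·v_2 = 1.0000·3 + 0.0000·(-4) + 0.0000·1 = 3.0000.
u_2 = v_2 − 3.0000·q_1 = (0.0000, -4.0000, 1.0000).
‖u_2‖ = 4.1231, so q_2 = (0.0000, -0.9701, 0.2425).

q_2 = (0.0000, -0.9701, 0.2425)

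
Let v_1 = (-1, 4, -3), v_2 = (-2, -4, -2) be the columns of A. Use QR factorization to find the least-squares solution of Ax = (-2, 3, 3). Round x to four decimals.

x = (0.0143, -0.5786)

q_1 = v_1/‖v_1‖ = (-1, 4, -3)/5.0990 = (-0.1961, 0.7845, -0.5883).
r_{12} = q_1·v_2 = -1.5689.
u_2 = v_2 + 1.5689·q_1 = (-2.3077, -2.7692, -2.9231).
‖u_2‖ = 4.6410, so q_2 = (-0.4972, -0.5967, -0.6298).
Qᵀb = (0.9806, -2.6851).
Back-substitute: x_2 = -2.6851/4.6410 = -0.5786.
x_1 = (0.9806 + 1.5689·(-0.5786))/5.0990 = 0.0143.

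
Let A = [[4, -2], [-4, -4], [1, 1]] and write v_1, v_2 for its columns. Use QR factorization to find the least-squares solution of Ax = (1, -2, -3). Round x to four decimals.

v_1 = (4, -4, 1); ‖v_1‖ = 5.7446, so e_1 = (0.6963, -0.6963, 0.1741).
e_1·v_2 = 0.6963·(-2) + (-0.6963)·(-4) + 0.1741·1 = 1.5667.
u_2 = v_2 − 1.5667·e_1 = (-3.0909, -2.9091, 0.7273).
‖u_2‖ = 4.3064, so e_2 = (-0.7177, -0.6755, 0.1689).
Qᵀb = (1.5667, 0.1267).
Back-substitute: x_2 = 0.1267/4.3064 = 0.0294.
x_1 = (1.5667 − 1.5667·0.0294)/5.7446 = 0.2647.

x = (0.2647, 0.0294)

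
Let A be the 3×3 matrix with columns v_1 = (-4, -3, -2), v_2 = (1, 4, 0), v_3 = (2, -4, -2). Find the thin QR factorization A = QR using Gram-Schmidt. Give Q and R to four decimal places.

q_1 = v_1/‖v_1‖ = (-4, -3, -2)/5.3852 = (-0.7428, -0.5571, -0.3714).
r_{12} = q_1·v_2 = -2.9711.
u_2 = v_2 + 2.9711·q_1 = (-1.2069, 2.3448, -1.1034).
‖u_2‖ = 2.8587, so q_2 = (-0.4222, 0.8202, -0.3860).
r_{13} = q_1·v_3 = 1.4856; r_{23} = q_2·v_3 = -3.3533.
u_3 = v_3 − 1.4856·q_1 + 3.3533·q_2 = (1.6878, -0.4219, -2.7426).
‖u_3‖ = 3.2478, so q_3 = (0.5197, -0.1299, -0.8444).

Q = [[-0.7428, -0.4222, 0.5197], [-0.5571, 0.8202, -0.1299], [-0.3714, -0.3860, -0.8444]], R = [[5.3852, -2.9711, 1.4856], [0.0000, 2.8587, -3.3533], [0.0000, 0.0000, 3.2478]]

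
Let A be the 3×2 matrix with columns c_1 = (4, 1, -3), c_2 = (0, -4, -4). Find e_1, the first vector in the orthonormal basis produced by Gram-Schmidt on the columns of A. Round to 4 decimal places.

e_1 = c_1/‖c_1‖ = (4, 1, -3)/5.0990 = (0.7845, 0.1961, -0.5883).

e_1 = (0.7845, 0.1961, -0.5883)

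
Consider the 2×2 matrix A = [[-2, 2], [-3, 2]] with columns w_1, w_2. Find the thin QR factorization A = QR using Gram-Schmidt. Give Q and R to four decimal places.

Q = [[-0.5547, 0.8321], [-0.8321, -0.5547]], R = [[3.6056, -2.7735], [0.0000, 0.5547]]

w_1 = (-2, -3); ‖w_1‖ = 3.6056, so q_1 = (-0.5547, -0.8321).
q_1·w_2 = (-0.5547)·2 + (-0.8321)·2 = -2.7735.
u_2 = w_2 + 2.7735·q_1 = (0.4615, -0.3077).
‖u_2‖ = 0.5547, so q_2 = (0.8321, -0.5547).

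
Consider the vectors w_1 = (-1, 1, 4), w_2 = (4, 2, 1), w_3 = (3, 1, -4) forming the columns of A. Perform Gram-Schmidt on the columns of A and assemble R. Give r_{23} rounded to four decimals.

r_{23} = 2.6326

q_1 = w_1/‖w_1‖ = (-1, 1, 4)/4.2426 = (-0.2357, 0.2357, 0.9428).
r_{12} = q_1·w_2 = 0.4714.
u_2 = w_2 − 0.4714·q_1 = (4.1111, 1.8889, 0.5556).
‖u_2‖ = 4.5583, so q_2 = (0.9019, 0.4144, 0.1219).
r_{23} = q_2·w_3 = 2.6326.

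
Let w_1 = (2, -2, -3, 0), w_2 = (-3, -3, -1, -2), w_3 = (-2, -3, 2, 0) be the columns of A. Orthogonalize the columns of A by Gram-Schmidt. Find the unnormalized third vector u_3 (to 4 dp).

u_3 = (0.5157, -1.8560, 1.5812, 1.2199)

e_1 = w_1/‖w_1‖ = (2, -2, -3, 0)/4.1231 = (0.4851, -0.4851, -0.7276, 0.0000).
r_{12} = e_1·w_2 = 0.7276.
u_2 = w_2 − 0.7276·e_1 = (-3.3529, -2.6471, -0.4706, -2.0000).
‖u_2‖ = 4.7403, so e_2 = (-0.7073, -0.5584, -0.0993, -0.4219).
r_{13} = e_1·w_3 = -0.9701; r_{23} = e_2·w_3 = 2.8913.
u_3 = w_3 + 0.9701·e_1 − 2.8913·e_2 = (0.5157, -1.8560, 1.5812, 1.2199).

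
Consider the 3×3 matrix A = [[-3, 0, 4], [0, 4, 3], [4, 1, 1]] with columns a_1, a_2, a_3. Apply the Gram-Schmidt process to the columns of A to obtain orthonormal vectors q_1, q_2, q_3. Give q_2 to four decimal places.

a_1 = (-3, 0, 4); ‖a_1‖ = 5.0000, so q_1 = (-0.6000, 0.0000, 0.8000).
q_1·a_2 = (-0.6000)·0 + 0.0000·4 + 0.8000·1 = 0.8000.
u_2 = a_2 − 0.8000·q_1 = (0.4800, 4.0000, 0.3600).
‖u_2‖ = 4.0447, so q_2 = (0.1187, 0.9889, 0.0890).

q_2 = (0.1187, 0.9889, 0.0890)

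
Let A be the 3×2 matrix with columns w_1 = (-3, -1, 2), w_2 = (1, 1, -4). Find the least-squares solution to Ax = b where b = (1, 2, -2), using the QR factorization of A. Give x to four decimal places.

x = (-0.2778, 0.4259)

w_1 = (-3, -1, 2); ‖w_1‖ = 3.7417, so e_1 = (-0.8018, -0.2673, 0.5345).
e_1·w_2 = (-0.8018)·1 + (-0.2673)·1 + 0.5345·(-4) = -3.2071.
u_2 = w_2 + 3.2071·e_1 = (-1.5714, 0.1429, -2.2857).
‖u_2‖ = 2.7775, so e_2 = (-0.5658, 0.0514, -0.8230).
Qᵀb = (-2.4054, 1.1830).
Back-substitute: x_2 = 1.1830/2.7775 = 0.4259.
x_1 = (-2.4054 + 3.2071·0.4259)/3.7417 = -0.2778.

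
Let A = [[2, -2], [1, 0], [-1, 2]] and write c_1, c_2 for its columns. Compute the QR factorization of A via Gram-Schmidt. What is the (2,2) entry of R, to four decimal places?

c_1 = (2, 1, -1); ‖c_1‖ = 2.4495, so e_1 = (0.8165, 0.4082, -0.4082).
e_1·c_2 = 0.8165·(-2) + 0.4082·0 + (-0.4082)·2 = -2.4495.
u_2 = c_2 + 2.4495·e_1 = (0.0000, 1.0000, 1.0000).
r_{22} = ‖u_2‖ = 1.4142.

r_{22} = 1.4142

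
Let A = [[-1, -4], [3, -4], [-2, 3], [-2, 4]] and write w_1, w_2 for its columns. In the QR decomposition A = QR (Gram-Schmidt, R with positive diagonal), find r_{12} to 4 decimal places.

w_1 = (-1, 3, -2, -2); ‖w_1‖ = 4.2426, so q_1 = (-0.2357, 0.7071, -0.4714, -0.4714).
r_{12} = q_1·w_2 = -5.1854.

r_{12} = -5.1854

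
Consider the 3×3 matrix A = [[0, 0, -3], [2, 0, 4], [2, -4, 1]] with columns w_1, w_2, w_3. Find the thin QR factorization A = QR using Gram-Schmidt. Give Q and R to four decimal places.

Q = [[0.0000, 0.0000, -1.0000], [0.7071, 0.7071, 0.0000], [0.7071, -0.7071, 0.0000]], R = [[2.8284, -2.8284, 3.5355], [0.0000, 2.8284, 2.1213], [0.0000, 0.0000, 3.0000]]

w_1 = (0, 2, 2); ‖w_1‖ = 2.8284, so q_1 = (0.0000, 0.7071, 0.7071).
q_1·w_2 = 0.0000·0 + 0.7071·0 + 0.7071·(-4) = -2.8284.
u_2 = w_2 + 2.8284·q_1 = (0.0000, 2.0000, -2.0000).
‖u_2‖ = 2.8284, so q_2 = (0.0000, 0.7071, -0.7071).
q_1·w_3 = 0.0000·(-3) + 0.7071·4 + 0.7071·1 = 3.5355; q_2·w_3 = 0.0000·(-3) + 0.7071·4 + (-0.7071)·1 = 2.1213.
u_3 = w_3 − 3.5355·q_1 − 2.1213·q_2 = (-3.0000, 0.0000, 0.0000).
‖u_3‖ = 3.0000, so q_3 = (-1.0000, 0.0000, 0.0000).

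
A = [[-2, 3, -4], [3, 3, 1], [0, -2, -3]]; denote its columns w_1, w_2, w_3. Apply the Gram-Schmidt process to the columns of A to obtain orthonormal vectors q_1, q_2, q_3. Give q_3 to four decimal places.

q_3 = (-0.3605, -0.2403, -0.9013)

w_1 = (-2, 3, 0); ‖w_1‖ = 3.6056, so q_1 = (-0.5547, 0.8321, 0.0000).
q_1·w_2 = (-0.5547)·3 + 0.8321·3 + 0.0000·(-2) = 0.8321.
u_2 = w_2 − 0.8321·q_1 = (3.4615, 2.3077, -2.0000).
‖u_2‖ = 4.6160, so q_2 = (0.7499, 0.4999, -0.4333).
q_1·w_3 = (-0.5547)·(-4) + 0.8321·1 + 0.0000·(-3) = 3.0509; q_2·w_3 = 0.7499·(-4) + 0.4999·1 + (-0.4333)·(-3) = -1.1998.
u_3 = w_3 − 3.0509·q_1 + 1.1998·q_2 = (-1.4079, -0.9386, -3.5199).
‖u_3‖ = 3.9055, so q_3 = (-0.3605, -0.2403, -0.9013).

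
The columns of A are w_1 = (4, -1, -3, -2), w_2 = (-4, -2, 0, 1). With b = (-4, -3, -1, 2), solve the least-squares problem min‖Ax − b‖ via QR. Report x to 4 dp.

x = (0.2406, 1.3262)

q_1 = w_1/‖w_1‖ = (4, -1, -3, -2)/5.4772 = (0.7303, -0.1826, -0.5477, -0.3651).
r_{12} = q_1·w_2 = -2.9212.
u_2 = w_2 + 2.9212·q_1 = (-1.8667, -2.5333, -1.6000, -0.0667).
‖u_2‖ = 3.5308, so q_2 = (-0.5287, -0.7175, -0.4532, -0.0189).
Qᵀb = (-2.5560, 4.6826).
Back-substitute: x_2 = 4.6826/3.5308 = 1.3262.
x_1 = (-2.5560 + 2.9212·1.3262)/5.4772 = 0.2406.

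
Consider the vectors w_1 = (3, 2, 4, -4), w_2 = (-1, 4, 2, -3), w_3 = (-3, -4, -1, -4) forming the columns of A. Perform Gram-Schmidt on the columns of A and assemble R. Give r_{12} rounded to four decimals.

r_{12} = 3.7268

q_1 = w_1/‖w_1‖ = (3, 2, 4, -4)/6.7082 = (0.4472, 0.2981, 0.5963, -0.5963).
r_{12} = q_1·w_2 = 3.7268.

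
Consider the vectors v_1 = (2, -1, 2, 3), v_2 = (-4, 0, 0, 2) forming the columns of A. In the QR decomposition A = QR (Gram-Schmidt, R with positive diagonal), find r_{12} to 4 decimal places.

v_1 = (2, -1, 2, 3); ‖v_1‖ = 4.2426, so e_1 = (0.4714, -0.2357, 0.4714, 0.7071).
r_{12} = e_1·v_2 = -0.4714.

r_{12} = -0.4714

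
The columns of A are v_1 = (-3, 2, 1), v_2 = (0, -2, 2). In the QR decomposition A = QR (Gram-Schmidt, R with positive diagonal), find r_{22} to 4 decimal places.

r_{22} = 2.7775

q_1 = v_1/‖v_1‖ = (-3, 2, 1)/3.7417 = (-0.8018, 0.5345, 0.2673).
r_{12} = q_1·v_2 = -0.5345.
u_2 = v_2 + 0.5345·q_1 = (-0.4286, -1.7143, 2.1429).
r_{22} = ‖u_2‖ = 2.7775.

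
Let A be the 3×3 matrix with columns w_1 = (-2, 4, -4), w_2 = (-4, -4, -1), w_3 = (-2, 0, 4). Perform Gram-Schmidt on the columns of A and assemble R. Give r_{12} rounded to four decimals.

r_{12} = -0.6667

w_1 = (-2, 4, -4); ‖w_1‖ = 6.0000, so q_1 = (-0.3333, 0.6667, -0.6667).
r_{12} = q_1·w_2 = -0.6667.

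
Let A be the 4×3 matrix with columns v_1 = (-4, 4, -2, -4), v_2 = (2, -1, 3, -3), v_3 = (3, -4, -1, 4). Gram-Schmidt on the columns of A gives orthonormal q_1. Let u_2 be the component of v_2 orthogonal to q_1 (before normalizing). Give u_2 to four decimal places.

v_1 = (-4, 4, -2, -4); ‖v_1‖ = 7.2111, so q_1 = (-0.5547, 0.5547, -0.2774, -0.5547).
q_1·v_2 = (-0.5547)·2 + 0.5547·(-1) + (-0.2774)·3 + (-0.5547)·(-3) = -0.8321.
u_2 = v_2 + 0.8321·q_1 = (1.5385, -0.5385, 2.7692, -3.4615).

u_2 = (1.5385, -0.5385, 2.7692, -3.4615)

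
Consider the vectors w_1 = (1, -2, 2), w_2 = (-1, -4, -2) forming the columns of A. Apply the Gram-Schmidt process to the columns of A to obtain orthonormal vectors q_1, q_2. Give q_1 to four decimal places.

q_1 = (0.3333, -0.6667, 0.6667)

w_1 = (1, -2, 2); ‖w_1‖ = 3.0000, so q_1 = (0.3333, -0.6667, 0.6667).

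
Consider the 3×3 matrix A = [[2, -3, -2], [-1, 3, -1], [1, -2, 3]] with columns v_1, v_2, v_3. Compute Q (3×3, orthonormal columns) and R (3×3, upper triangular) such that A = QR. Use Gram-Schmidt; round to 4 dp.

v_1 = (2, -1, 1); ‖v_1‖ = 2.4495, so e_1 = (0.8165, -0.4082, 0.4082).
e_1·v_2 = 0.8165·(-3) + (-0.4082)·3 + 0.4082·(-2) = -4.4907.
u_2 = v_2 + 4.4907·e_1 = (0.6667, 1.1667, -0.1667).
‖u_2‖ = 1.3540, so e_2 = (0.4924, 0.8616, -0.1231).
e_1·v_3 = 0.8165·(-2) + (-0.4082)·(-1) + 0.4082·3 = 0.0000; e_2·v_3 = 0.4924·(-2) + 0.8616·(-1) + (-0.1231)·3 = -2.2156.
u_3 = v_3 − 0.0000·e_1 + 2.2156·e_2 = (-0.9091, 0.9091, 2.7273).
‖u_3‖ = 3.0151, so e_3 = (-0.3015, 0.3015, 0.9045).

Q = [[0.8165, 0.4924, -0.3015], [-0.4082, 0.8616, 0.3015], [0.4082, -0.1231, 0.9045]], R = [[2.4495, -4.4907, 0.0000], [0.0000, 1.3540, -2.2156], [0.0000, 0.0000, 3.0151]]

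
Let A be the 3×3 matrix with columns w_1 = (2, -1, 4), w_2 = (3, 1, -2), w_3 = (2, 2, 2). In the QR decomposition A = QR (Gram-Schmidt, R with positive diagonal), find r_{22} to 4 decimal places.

r_{22} = 3.6839

w_1 = (2, -1, 4); ‖w_1‖ = 4.5826, so e_1 = (0.4364, -0.2182, 0.8729).
e_1·w_2 = 0.4364·3 + (-0.2182)·1 + 0.8729·(-2) = -0.6547.
u_2 = w_2 + 0.6547·e_1 = (3.2857, 0.8571, -1.4286).
r_{22} = ‖u_2‖ = 3.6839.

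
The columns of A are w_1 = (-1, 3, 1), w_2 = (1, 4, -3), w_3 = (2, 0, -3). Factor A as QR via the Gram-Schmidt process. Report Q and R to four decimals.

w_1 = (-1, 3, 1); ‖w_1‖ = 3.3166, so e_1 = (-0.3015, 0.9045, 0.3015).
e_1·w_2 = (-0.3015)·1 + 0.9045·4 + 0.3015·(-3) = 2.4121.
u_2 = w_2 − 2.4121·e_1 = (1.7273, 1.8182, -3.7273).
‖u_2‖ = 4.4924, so e_2 = (0.3845, 0.4047, -0.8297).
e_1·w_3 = (-0.3015)·2 + 0.9045·0 + 0.3015·(-3) = -1.5076; e_2·w_3 = 0.3845·2 + 0.4047·0 + (-0.8297)·(-3) = 3.2580.
u_3 = w_3 + 1.5076·e_1 − 3.2580·e_2 = (0.2928, 0.0450, 0.1577).
‖u_3‖ = 0.3356, so e_3 = (0.8725, 0.1342, 0.4698).

Q = [[-0.3015, 0.3845, 0.8725], [0.9045, 0.4047, 0.1342], [0.3015, -0.8297, 0.4698]], R = [[3.3166, 2.4121, -1.5076], [0.0000, 4.4924, 3.2580], [0.0000, 0.0000, 0.3356]]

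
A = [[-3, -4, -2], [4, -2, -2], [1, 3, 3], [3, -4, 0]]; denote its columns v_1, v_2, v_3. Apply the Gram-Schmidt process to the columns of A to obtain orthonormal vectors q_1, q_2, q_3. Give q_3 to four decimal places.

q_3 = (0.0763, -0.5461, 0.5609, 0.6175)

v_1 = (-3, 4, 1, 3); ‖v_1‖ = 5.9161, so q_1 = (-0.5071, 0.6761, 0.1690, 0.5071).
q_1·v_2 = (-0.5071)·(-4) + 0.6761·(-2) + 0.1690·3 + 0.5071·(-4) = -0.8452.
u_2 = v_2 + 0.8452·q_1 = (-4.4286, -1.4286, 3.1429, -3.5714).
‖u_2‖ = 6.6548, so q_2 = (-0.6655, -0.2147, 0.4723, -0.5367).
q_1·v_3 = (-0.5071)·(-2) + 0.6761·(-2) + 0.1690·3 + 0.5071·0 = 0.1690; q_2·v_3 = (-0.6655)·(-2) + (-0.2147)·(-2) + 0.4723·3 + (-0.5367)·0 = 3.1771.
u_3 = v_3 − 0.1690·q_1 − 3.1771·q_2 = (0.2000, -1.4323, 1.4710, 1.6194).
‖u_3‖ = 2.6225, so q_3 = (0.0763, -0.5461, 0.5609, 0.6175).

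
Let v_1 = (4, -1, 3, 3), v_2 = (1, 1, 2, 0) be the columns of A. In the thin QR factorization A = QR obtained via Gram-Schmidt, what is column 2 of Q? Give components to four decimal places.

q_2 = (-0.0149, 0.6548, 0.6399, -0.4018)

v_1 = (4, -1, 3, 3); ‖v_1‖ = 5.9161, so q_1 = (0.6761, -0.1690, 0.5071, 0.5071).
q_1·v_2 = 0.6761·1 + (-0.1690)·1 + 0.5071·2 + 0.5071·0 = 1.5213.
u_2 = v_2 − 1.5213·q_1 = (-0.0286, 1.2571, 1.2286, -0.7714).
‖u_2‖ = 1.9198, so q_2 = (-0.0149, 0.6548, 0.6399, -0.4018).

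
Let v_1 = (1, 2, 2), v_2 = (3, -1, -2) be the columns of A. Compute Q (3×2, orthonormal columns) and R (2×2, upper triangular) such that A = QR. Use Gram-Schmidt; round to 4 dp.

e_1 = v_1/‖v_1‖ = (1, 2, 2)/3.0000 = (0.3333, 0.6667, 0.6667).
r_{12} = e_1·v_2 = -1.0000.
u_2 = v_2 + 1.0000·e_1 = (3.3333, -0.3333, -1.3333).
‖u_2‖ = 3.6056, so e_2 = (0.9245, -0.0925, -0.3698).

Q = [[0.3333, 0.9245], [0.6667, -0.0925], [0.6667, -0.3698]], R = [[3.0000, -1.0000], [0.0000, 3.6056]]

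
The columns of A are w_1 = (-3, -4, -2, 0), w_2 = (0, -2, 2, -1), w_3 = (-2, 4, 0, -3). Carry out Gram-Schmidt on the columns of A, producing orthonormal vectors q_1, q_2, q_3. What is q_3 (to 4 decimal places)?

q_3 = (-0.5832, 0.4082, 0.0583, -0.6999)

w_1 = (-3, -4, -2, 0); ‖w_1‖ = 5.3852, so q_1 = (-0.5571, -0.7428, -0.3714, 0.0000).
q_1·w_2 = (-0.5571)·0 + (-0.7428)·(-2) + (-0.3714)·2 + 0.0000·(-1) = 0.7428.
u_2 = w_2 − 0.7428·q_1 = (0.4138, -1.4483, 2.2759, -1.0000).
‖u_2‖ = 2.9066, so q_2 = (0.1424, -0.4983, 0.7830, -0.3440).
q_1·w_3 = (-0.5571)·(-2) + (-0.7428)·4 + (-0.3714)·0 + 0.0000·(-3) = -1.8570; q_2·w_3 = 0.1424·(-2) + (-0.4983)·4 + 0.7830·0 + (-0.3440)·(-3) = -1.2457.
u_3 = w_3 + 1.8570·q_1 + 1.2457·q_2 = (-2.8571, 2.0000, 0.2857, -3.4286).
‖u_3‖ = 4.8990, so q_3 = (-0.5832, 0.4082, 0.0583, -0.6999).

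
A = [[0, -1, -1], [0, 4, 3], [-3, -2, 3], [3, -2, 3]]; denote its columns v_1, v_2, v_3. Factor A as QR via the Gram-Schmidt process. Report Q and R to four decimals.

e_1 = v_1/‖v_1‖ = (0, 0, -3, 3)/4.2426 = (0.0000, 0.0000, -0.7071, 0.7071).
r_{12} = e_1·v_2 = 0.0000.
u_2 = v_2 + 0.0000·e_1 = (-1.0000, 4.0000, -2.0000, -2.0000).
‖u_2‖ = 5.0000, so e_2 = (-0.2000, 0.8000, -0.4000, -0.4000).
r_{13} = e_1·v_3 = 0.0000; r_{23} = e_2·v_3 = 0.2000.
u_3 = v_3 + 0.0000·e_1 − 0.2000·e_2 = (-0.9600, 2.8400, 3.0800, 3.0800).
‖u_3‖ = 5.2877, so e_3 = (-0.1816, 0.5371, 0.5825, 0.5825).

Q = [[0.0000, -0.2000, -0.1816], [0.0000, 0.8000, 0.5371], [-0.7071, -0.4000, 0.5825], [0.7071, -0.4000, 0.5825]], R = [[4.2426, 0.0000, 0.0000], [0.0000, 5.0000, 0.2000], [0.0000, 0.0000, 5.2877]]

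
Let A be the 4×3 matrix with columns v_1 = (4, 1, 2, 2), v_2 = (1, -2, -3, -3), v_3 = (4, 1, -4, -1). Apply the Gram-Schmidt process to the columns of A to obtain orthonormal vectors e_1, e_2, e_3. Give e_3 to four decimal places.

e_3 = (0.0505, 0.7069, -0.6714, 0.2169)

e_1 = v_1/‖v_1‖ = (4, 1, 2, 2)/5.0000 = (0.8000, 0.2000, 0.4000, 0.4000).
r_{12} = e_1·v_2 = -2.0000.
u_2 = v_2 + 2.0000·e_1 = (2.6000, -1.6000, -2.2000, -2.2000).
‖u_2‖ = 4.3589, so e_2 = (0.5965, -0.3671, -0.5047, -0.5047).
r_{13} = e_1·v_3 = 1.4000; r_{23} = e_2·v_3 = 4.5424.
u_3 = v_3 − 1.4000·e_1 − 4.5424·e_2 = (0.1705, 2.3874, -2.2674, 0.7326).
‖u_3‖ = 3.3773, so e_3 = (0.0505, 0.7069, -0.6714, 0.2169).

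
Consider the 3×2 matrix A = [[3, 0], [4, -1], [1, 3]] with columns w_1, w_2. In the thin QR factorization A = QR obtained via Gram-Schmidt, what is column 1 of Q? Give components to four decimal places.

e_1 = (0.5883, 0.7845, 0.1961)

w_1 = (3, 4, 1); ‖w_1‖ = 5.0990, so e_1 = (0.5883, 0.7845, 0.1961).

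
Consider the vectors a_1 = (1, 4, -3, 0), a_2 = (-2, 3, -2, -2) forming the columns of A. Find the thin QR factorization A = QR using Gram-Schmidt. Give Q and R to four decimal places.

Q = [[0.1961, -0.7831], [0.7845, 0.1612], [-0.5883, -0.0461], [0.0000, -0.5988]], R = [[5.0990, 3.1379], [0.0000, 3.3397]]

q_1 = a_1/‖a_1‖ = (1, 4, -3, 0)/5.0990 = (0.1961, 0.7845, -0.5883, 0.0000).
r_{12} = q_1·a_2 = 3.1379.
u_2 = a_2 − 3.1379·q_1 = (-2.6154, 0.5385, -0.1538, -2.0000).
‖u_2‖ = 3.3397, so q_2 = (-0.7831, 0.1612, -0.0461, -0.5988).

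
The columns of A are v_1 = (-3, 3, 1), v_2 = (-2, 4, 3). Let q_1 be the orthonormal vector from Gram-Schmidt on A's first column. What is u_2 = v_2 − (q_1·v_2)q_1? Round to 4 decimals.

q_1 = v_1/‖v_1‖ = (-3, 3, 1)/4.3589 = (-0.6882, 0.6882, 0.2294).
r_{12} = q_1·v_2 = 4.8177.
u_2 = v_2 − 4.8177·q_1 = (1.3158, 0.6842, 1.8947).

u_2 = (1.3158, 0.6842, 1.8947)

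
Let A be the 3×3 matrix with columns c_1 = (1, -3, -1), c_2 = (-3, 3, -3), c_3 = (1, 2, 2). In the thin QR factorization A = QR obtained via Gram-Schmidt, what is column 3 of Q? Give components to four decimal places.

e_3 = (0.8165, 0.4082, -0.4082)

c_1 = (1, -3, -1); ‖c_1‖ = 3.3166, so e_1 = (0.3015, -0.9045, -0.3015).
e_1·c_2 = 0.3015·(-3) + (-0.9045)·3 + (-0.3015)·(-3) = -2.7136.
u_2 = c_2 + 2.7136·e_1 = (-2.1818, 0.5455, -3.8182).
‖u_2‖ = 4.4313, so e_2 = (-0.4924, 0.1231, -0.8616).
e_1·c_3 = 0.3015·1 + (-0.9045)·2 + (-0.3015)·2 = -2.1106; e_2·c_3 = (-0.4924)·1 + 0.1231·2 + (-0.8616)·2 = -1.9695.
u_3 = c_3 + 2.1106·e_1 + 1.9695·e_2 = (0.6667, 0.3333, -0.3333).
‖u_3‖ = 0.8165, so e_3 = (0.8165, 0.4082, -0.4082).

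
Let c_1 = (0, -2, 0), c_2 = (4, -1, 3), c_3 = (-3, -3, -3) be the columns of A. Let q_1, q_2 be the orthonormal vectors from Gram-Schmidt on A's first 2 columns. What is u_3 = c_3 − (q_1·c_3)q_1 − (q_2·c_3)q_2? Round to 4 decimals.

q_1 = c_1/‖c_1‖ = (0, -2, 0)/2.0000 = (0.0000, -1.0000, 0.0000).
r_{12} = q_1·c_2 = 1.0000.
u_2 = c_2 − 1.0000·q_1 = (4.0000, 0.0000, 3.0000).
‖u_2‖ = 5.0000, so q_2 = (0.8000, 0.0000, 0.6000).
r_{13} = q_1·c_3 = 3.0000; r_{23} = q_2·c_3 = -4.2000.
u_3 = c_3 − 3.0000·q_1 + 4.2000·q_2 = (0.3600, 0.0000, -0.4800).

u_3 = (0.3600, 0.0000, -0.4800)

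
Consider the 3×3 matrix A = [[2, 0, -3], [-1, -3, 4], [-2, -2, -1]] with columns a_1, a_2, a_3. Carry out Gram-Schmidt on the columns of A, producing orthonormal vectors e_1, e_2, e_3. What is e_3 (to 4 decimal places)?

e_3 = (-0.4851, 0.4851, -0.7276)

a_1 = (2, -1, -2); ‖a_1‖ = 3.0000, so e_1 = (0.6667, -0.3333, -0.6667).
e_1·a_2 = 0.6667·0 + (-0.3333)·(-3) + (-0.6667)·(-2) = 2.3333.
u_2 = a_2 − 2.3333·e_1 = (-1.5556, -2.2222, -0.4444).
‖u_2‖ = 2.7487, so e_2 = (-0.5659, -0.8085, -0.1617).
e_1·a_3 = 0.6667·(-3) + (-0.3333)·4 + (-0.6667)·(-1) = -2.6667; e_2·a_3 = (-0.5659)·(-3) + (-0.8085)·4 + (-0.1617)·(-1) = -1.3744.
u_3 = a_3 + 2.6667·e_1 + 1.3744·e_2 = (-2.0000, 2.0000, -3.0000).
‖u_3‖ = 4.1231, so e_3 = (-0.4851, 0.4851, -0.7276).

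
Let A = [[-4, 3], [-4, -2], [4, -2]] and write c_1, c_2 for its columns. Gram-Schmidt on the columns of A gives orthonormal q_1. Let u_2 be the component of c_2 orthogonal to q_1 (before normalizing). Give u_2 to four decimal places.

q_1 = c_1/‖c_1‖ = (-4, -4, 4)/6.9282 = (-0.5774, -0.5774, 0.5774).
r_{12} = q_1·c_2 = -1.7321.
u_2 = c_2 + 1.7321·q_1 = (2.0000, -3.0000, -1.0000).

u_2 = (2.0000, -3.0000, -1.0000)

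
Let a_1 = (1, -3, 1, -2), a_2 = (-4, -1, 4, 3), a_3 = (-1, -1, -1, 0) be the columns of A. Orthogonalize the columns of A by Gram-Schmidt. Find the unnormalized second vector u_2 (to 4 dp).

u_2 = (-3.8000, -1.6000, 4.2000, 2.6000)

q_1 = a_1/‖a_1‖ = (1, -3, 1, -2)/3.8730 = (0.2582, -0.7746, 0.2582, -0.5164).
r_{12} = q_1·a_2 = -0.7746.
u_2 = a_2 + 0.7746·q_1 = (-3.8000, -1.6000, 4.2000, 2.6000).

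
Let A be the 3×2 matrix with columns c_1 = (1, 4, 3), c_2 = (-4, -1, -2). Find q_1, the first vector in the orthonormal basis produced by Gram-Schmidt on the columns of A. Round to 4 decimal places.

c_1 = (1, 4, 3); ‖c_1‖ = 5.0990, so q_1 = (0.1961, 0.7845, 0.5883).

q_1 = (0.1961, 0.7845, 0.5883)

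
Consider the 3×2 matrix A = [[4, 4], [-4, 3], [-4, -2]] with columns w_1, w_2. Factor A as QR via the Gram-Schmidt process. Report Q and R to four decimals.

e_1 = w_1/‖w_1‖ = (4, -4, -4)/6.9282 = (0.5774, -0.5774, -0.5774).
r_{12} = e_1·w_2 = 1.7321.
u_2 = w_2 − 1.7321·e_1 = (3.0000, 4.0000, -1.0000).
‖u_2‖ = 5.0990, so e_2 = (0.5883, 0.7845, -0.1961).

Q = [[0.5774, 0.5883], [-0.5774, 0.7845], [-0.5774, -0.1961]], R = [[6.9282, 1.7321], [0.0000, 5.0990]]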